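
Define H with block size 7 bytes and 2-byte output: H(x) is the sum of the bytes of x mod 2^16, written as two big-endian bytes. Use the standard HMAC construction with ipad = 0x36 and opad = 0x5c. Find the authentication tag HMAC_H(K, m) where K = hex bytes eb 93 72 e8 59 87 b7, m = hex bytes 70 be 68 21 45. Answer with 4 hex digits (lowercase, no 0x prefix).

Key hex bytes eb 93 72 e8 59 87 b7 is exactly B = 7 bytes: K' = eb 93 72 e8 59 87 b7.
K' ⊕ ipad = dd a5 44 de 6f b1 81.  K' ⊕ opad = b7 cf 2e b4 05 db eb.
Inner input = (K'⊕ipad) ∥ m = dd a5 44 de 6f b1 81 ∥ 70 be 68 21 45.
Inner hash: sum = 221+165+68+222+111+177+129+112+190+104+33+69 = 1601 → 06 41.
Outer input = (K'⊕opad) ∥ inner = b7 cf 2e b4 05 db eb ∥ 06 41.
Outer hash (tag): sum = 183+207+46+180+5+219+235+6+65 = 1146 → 04 7a.

047a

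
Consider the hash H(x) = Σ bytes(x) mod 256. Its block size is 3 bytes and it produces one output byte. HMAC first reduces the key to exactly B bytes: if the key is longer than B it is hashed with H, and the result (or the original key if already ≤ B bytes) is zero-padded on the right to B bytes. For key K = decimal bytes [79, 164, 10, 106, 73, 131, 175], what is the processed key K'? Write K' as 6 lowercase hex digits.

e20000

|K| = 7 > B = 3, so first hash the key.
H(K): sum = 79+164+10+106+73+131+175 = 738; mod 256 = 226 → e2.
Zero-pad H(K) = e2 to 3 bytes: K' = e2 00 00.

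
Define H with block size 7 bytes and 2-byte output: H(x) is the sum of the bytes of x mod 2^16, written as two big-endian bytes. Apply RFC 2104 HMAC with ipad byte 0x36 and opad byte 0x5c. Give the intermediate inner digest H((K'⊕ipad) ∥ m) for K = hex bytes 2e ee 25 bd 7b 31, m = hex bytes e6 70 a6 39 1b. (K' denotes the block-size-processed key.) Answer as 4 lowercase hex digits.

0468

Key hex bytes 2e ee 25 bd 7b 31 is 6 bytes ≤ B = 7; zero-pad to 7 bytes: K' = 2e ee 25 bd 7b 31 00.
K' ⊕ ipad = 18 d8 13 8b 4d 07 36.
Inner input = 18 d8 13 8b 4d 07 36 ∥ e6 70 a6 39 1b.
Inner hash: sum = 24+216+19+139+77+7+54+230+112+166+57+27 = 1128 → 04 68.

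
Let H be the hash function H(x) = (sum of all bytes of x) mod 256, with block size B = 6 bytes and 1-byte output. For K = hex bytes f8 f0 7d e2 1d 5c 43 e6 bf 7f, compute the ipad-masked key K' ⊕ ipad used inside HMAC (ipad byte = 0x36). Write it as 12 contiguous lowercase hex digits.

Key hex bytes f8 f0 7d e2 1d 5c 43 e6 bf 7f is 10 bytes > B = 6, so hash it first: H(key) = 27, then zero-pad to 6 bytes: K' = 27 00 00 00 00 00.
XOR each byte with 0x36: 27⊕36=11, 00⊕36=36, 00⊕36=36, 00⊕36=36, 00⊕36=36, 00⊕36=36.

113636363636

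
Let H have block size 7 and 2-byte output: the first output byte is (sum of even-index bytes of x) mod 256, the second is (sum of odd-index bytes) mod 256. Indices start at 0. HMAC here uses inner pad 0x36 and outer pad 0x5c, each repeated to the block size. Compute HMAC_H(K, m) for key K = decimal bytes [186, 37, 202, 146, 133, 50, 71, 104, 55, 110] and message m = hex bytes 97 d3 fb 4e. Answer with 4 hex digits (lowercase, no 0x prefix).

Key decimal bytes [186, 37, 202, 146, 133, 50, 71, 104, 55, 110] = ba 25 ca 92 85 32 47 68 37 6e is 10 bytes > B = 7, so hash it first: H(key) = 87 bf, then zero-pad to 7 bytes: K' = 87 bf 00 00 00 00 00.
K' ⊕ ipad = b1 89 36 36 36 36 36.  K' ⊕ opad = db e3 5c 5c 5c 5c 5c.
Inner input = (K'⊕ipad) ∥ m = b1 89 36 36 36 36 36 ∥ 97 d3 fb 4e.
Inner hash: even-index sum = 628 mod 256 = 116; odd-index sum = 647 mod 256 = 135 → 74 87.
Outer input = (K'⊕opad) ∥ inner = db e3 5c 5c 5c 5c 5c ∥ 74 87.
Outer hash (tag): even-index sum = 630 mod 256 = 118; odd-index sum = 527 mod 256 = 15 → 76 0f.

760f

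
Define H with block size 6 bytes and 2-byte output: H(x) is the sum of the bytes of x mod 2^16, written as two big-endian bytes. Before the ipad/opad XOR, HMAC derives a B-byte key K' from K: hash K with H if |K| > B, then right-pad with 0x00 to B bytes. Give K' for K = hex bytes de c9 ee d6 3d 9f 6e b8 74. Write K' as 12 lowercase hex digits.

05e100000000

|K| = 9 > B = 6, so first hash the key.
H(K): sum = 222+201+238+214+61+159+110+184+116 = 1505 → 05 e1.
Zero-pad H(K) = 05 e1 to 6 bytes: K' = 05 e1 00 00 00 00.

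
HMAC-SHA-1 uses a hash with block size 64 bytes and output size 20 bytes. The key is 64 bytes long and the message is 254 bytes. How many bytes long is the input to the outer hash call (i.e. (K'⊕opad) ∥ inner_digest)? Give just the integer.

Key is 64 ≤ 64 bytes, zero-padded: |K'| = 64.
Outer input = (K'⊕opad) ∥ H(inner) → 64 + 20 = 84 bytes.

84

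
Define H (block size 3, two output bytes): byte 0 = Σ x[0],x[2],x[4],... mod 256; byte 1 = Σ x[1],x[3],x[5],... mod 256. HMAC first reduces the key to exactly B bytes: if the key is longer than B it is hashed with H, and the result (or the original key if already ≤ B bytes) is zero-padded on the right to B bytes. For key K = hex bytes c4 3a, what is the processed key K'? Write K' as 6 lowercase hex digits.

c43a00

Key hex bytes c4 3a is 2 bytes ≤ B = 3; zero-pad to 3 bytes: K' = c4 3a 00.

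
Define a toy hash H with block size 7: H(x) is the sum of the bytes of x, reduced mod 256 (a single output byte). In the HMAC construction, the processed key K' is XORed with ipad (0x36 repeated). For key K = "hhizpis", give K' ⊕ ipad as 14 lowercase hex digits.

5e5e5f4c465f45

Key "hhizpis" = 68 68 69 7a 70 69 73 is exactly B = 7 bytes: K' = 68 68 69 7a 70 69 73.
XOR each byte with 0x36: 68⊕36=5e, 68⊕36=5e, 69⊕36=5f, 7a⊕36=4c, 70⊕36=46, 69⊕36=5f, 73⊕36=45.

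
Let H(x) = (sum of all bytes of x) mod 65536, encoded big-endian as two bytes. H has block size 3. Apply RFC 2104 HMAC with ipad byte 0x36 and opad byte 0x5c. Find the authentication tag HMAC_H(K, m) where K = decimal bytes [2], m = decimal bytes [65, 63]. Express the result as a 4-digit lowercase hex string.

0137

Key decimal bytes [2] = 02 is 1 byte ≤ B = 3; zero-pad to 3 bytes: K' = 02 00 00.
K' ⊕ ipad = 34 36 36.  K' ⊕ opad = 5e 5c 5c.
Inner input = (K'⊕ipad) ∥ m = 34 36 36 ∥ 41 3f.
Inner hash: sum = 52+54+54+65+63 = 288 → 01 20.
Outer input = (K'⊕opad) ∥ inner = 5e 5c 5c ∥ 01 20.
Outer hash (tag): sum = 94+92+92+1+32 = 311 → 01 37.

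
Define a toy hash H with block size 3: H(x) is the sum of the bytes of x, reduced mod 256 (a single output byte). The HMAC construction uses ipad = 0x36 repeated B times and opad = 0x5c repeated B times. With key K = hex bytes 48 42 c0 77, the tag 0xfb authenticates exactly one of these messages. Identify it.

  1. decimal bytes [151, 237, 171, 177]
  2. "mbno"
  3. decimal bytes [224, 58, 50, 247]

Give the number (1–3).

Key hex bytes 48 42 c0 77 is 4 bytes > B = 3, so hash it first: H(key) = c1, then zero-pad to 3 bytes: K' = c1 00 00.
K' ⊕ ipad = f7 36 36; K' ⊕ opad = 9d 5c 5c.
m1: inner = H(f7 36 36 97 ed ab b1) = 43; tag = H(9d 5c 5c 43) = 98
m2: inner = H(f7 36 36 6d 62 6e 6f) = 0f; tag = H(9d 5c 5c 0f) = 64
m3: inner = H(f7 36 36 e0 3a 32 f7) = a6; tag = H(9d 5c 5c a6) = fb ← matches

3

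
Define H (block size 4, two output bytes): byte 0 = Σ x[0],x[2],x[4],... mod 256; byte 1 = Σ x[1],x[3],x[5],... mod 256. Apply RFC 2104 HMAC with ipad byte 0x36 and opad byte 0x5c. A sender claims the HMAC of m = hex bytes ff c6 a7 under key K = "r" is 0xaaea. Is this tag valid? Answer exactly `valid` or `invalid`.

valid

Key "r" = 72 is 1 byte ≤ B = 4; zero-pad to 4 bytes: K' = 72 00 00 00.
K' ⊕ ipad = 44 36 36 36; K' ⊕ opad = 2e 5c 5c 5c.
Inner hash: even-index sum = 544 mod 256 = 32; odd-index sum = 306 mod 256 = 50 → 20 32.
Outer hash (recomputed tag): even-index sum = 170 mod 256 = 170; odd-index sum = 234 mod 256 = 234 → aa ea.
Recomputed tag = aaea; claimed = aaea → match.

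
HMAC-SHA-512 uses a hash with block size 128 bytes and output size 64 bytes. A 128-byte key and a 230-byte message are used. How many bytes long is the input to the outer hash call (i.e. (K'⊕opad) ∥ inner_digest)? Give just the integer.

Key is 128 ≤ 128 bytes, zero-padded: |K'| = 128.
Outer input = (K'⊕opad) ∥ H(inner) → 128 + 64 = 192 bytes.

192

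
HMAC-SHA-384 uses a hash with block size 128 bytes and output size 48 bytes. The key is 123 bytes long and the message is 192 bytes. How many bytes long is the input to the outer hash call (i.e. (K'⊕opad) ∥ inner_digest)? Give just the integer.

Key is 123 ≤ 128 bytes, zero-padded: |K'| = 128.
Outer input = (K'⊕opad) ∥ H(inner) → 128 + 48 = 176 bytes.

176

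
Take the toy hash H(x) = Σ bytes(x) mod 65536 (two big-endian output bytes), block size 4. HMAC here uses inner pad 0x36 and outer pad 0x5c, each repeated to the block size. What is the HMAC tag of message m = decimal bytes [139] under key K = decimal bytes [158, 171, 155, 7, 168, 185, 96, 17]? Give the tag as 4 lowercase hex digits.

Key decimal bytes [158, 171, 155, 7, 168, 185, 96, 17] = 9e ab 9b 07 a8 b9 60 11 is 8 bytes > B = 4, so hash it first: H(key) = 03 bd, then zero-pad to 4 bytes: K' = 03 bd 00 00.
K' ⊕ ipad = 35 8b 36 36.  K' ⊕ opad = 5f e1 5c 5c.
Inner input = (K'⊕ipad) ∥ m = 35 8b 36 36 ∥ 8b.
Inner hash: sum = 53+139+54+54+139 = 439 → 01 b7.
Outer input = (K'⊕opad) ∥ inner = 5f e1 5c 5c ∥ 01 b7.
Outer hash (tag): sum = 95+225+92+92+1+183 = 688 → 02 b0.

02b0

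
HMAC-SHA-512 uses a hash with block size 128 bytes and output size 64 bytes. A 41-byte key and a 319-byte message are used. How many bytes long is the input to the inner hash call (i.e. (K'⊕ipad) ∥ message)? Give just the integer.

447

Key is 41 ≤ 128 bytes, zero-padded: |K'| = 128.
Inner input = (K'⊕ipad) ∥ m → 128 + 319 = 447 bytes.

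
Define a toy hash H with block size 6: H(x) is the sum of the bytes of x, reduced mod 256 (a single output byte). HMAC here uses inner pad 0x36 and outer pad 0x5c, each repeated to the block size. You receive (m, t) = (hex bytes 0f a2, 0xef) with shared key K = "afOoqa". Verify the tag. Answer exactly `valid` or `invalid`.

valid

Key "afOoqa" = 61 66 4f 6f 71 61 is exactly B = 6 bytes: K' = 61 66 4f 6f 71 61.
K' ⊕ ipad = 57 50 79 59 47 57; K' ⊕ opad = 3d 3a 13 33 2d 3d.
Inner hash: sum = 87+80+121+89+71+87+15+162 = 712; mod 256 = 200 → c8.
Outer hash (recomputed tag): sum = 61+58+19+51+45+61+200 = 495; mod 256 = 239 → ef.
Recomputed tag = ef; claimed = ef → match.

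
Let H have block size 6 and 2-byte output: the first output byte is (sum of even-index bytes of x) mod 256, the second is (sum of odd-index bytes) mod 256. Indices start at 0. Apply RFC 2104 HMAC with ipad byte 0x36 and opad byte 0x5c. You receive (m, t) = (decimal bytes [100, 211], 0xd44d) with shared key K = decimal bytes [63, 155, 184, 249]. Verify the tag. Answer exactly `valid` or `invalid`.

valid

Key decimal bytes [63, 155, 184, 249] = 3f 9b b8 f9 is 4 bytes ≤ B = 6; zero-pad to 6 bytes: K' = 3f 9b b8 f9 00 00.
K' ⊕ ipad = 09 ad 8e cf 36 36; K' ⊕ opad = 63 c7 e4 a5 5c 5c.
Inner hash: even-index sum = 305 mod 256 = 49; odd-index sum = 645 mod 256 = 133 → 31 85.
Outer hash (recomputed tag): even-index sum = 468 mod 256 = 212; odd-index sum = 589 mod 256 = 77 → d4 4d.
Recomputed tag = d44d; claimed = d44d → match.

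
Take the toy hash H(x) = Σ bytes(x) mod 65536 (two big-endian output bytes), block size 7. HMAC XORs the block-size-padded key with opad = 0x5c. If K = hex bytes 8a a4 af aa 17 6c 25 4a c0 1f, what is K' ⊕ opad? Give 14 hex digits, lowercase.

Key hex bytes 8a a4 af aa 17 6c 25 4a c0 1f is 10 bytes > B = 7, so hash it first: H(key) = 04 58, then zero-pad to 7 bytes: K' = 04 58 00 00 00 00 00.
XOR each byte with 0x5c: 04⊕5c=58, 58⊕5c=04, 00⊕5c=5c, 00⊕5c=5c, 00⊕5c=5c, 00⊕5c=5c, 00⊕5c=5c.

58045c5c5c5c5c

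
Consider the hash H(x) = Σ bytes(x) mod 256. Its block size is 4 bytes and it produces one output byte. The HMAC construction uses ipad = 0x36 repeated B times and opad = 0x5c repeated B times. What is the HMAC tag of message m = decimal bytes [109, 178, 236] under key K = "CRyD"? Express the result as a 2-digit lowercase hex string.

Key "CRyD" = 43 52 79 44 is exactly B = 4 bytes: K' = 43 52 79 44.
K' ⊕ ipad = 75 64 4f 72.  K' ⊕ opad = 1f 0e 25 18.
Inner input = (K'⊕ipad) ∥ m = 75 64 4f 72 ∥ 6d b2 ec.
Inner hash: sum = 117+100+79+114+109+178+236 = 933; mod 256 = 165 → a5.
Outer input = (K'⊕opad) ∥ inner = 1f 0e 25 18 ∥ a5.
Outer hash (tag): sum = 31+14+37+24+165 = 271; mod 256 = 15 → 0f.

0f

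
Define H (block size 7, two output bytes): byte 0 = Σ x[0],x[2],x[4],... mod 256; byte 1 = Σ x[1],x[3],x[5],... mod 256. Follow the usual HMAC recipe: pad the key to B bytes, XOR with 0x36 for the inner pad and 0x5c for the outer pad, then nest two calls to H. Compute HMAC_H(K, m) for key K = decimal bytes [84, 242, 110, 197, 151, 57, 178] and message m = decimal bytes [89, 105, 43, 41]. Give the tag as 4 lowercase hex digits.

Key decimal bytes [84, 242, 110, 197, 151, 57, 178] = 54 f2 6e c5 97 39 b2 is exactly B = 7 bytes: K' = 54 f2 6e c5 97 39 b2.
K' ⊕ ipad = 62 c4 58 f3 a1 0f 84.  K' ⊕ opad = 08 ae 32 99 cb 65 ee.
Inner input = (K'⊕ipad) ∥ m = 62 c4 58 f3 a1 0f 84 ∥ 59 69 2b 29.
Inner hash: even-index sum = 625 mod 256 = 113; odd-index sum = 586 mod 256 = 74 → 71 4a.
Outer input = (K'⊕opad) ∥ inner = 08 ae 32 99 cb 65 ee ∥ 71 4a.
Outer hash (tag): even-index sum = 573 mod 256 = 61; odd-index sum = 541 mod 256 = 29 → 3d 1d.

3d1d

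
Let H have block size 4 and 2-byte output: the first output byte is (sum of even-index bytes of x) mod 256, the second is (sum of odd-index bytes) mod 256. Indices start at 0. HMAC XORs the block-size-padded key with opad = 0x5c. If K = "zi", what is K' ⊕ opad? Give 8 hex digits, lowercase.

Key "zi" = 7a 69 is 2 bytes ≤ B = 4; zero-pad to 4 bytes: K' = 7a 69 00 00.
XOR each byte with 0x5c: 7a⊕5c=26, 69⊕5c=35, 00⊕5c=5c, 00⊕5c=5c.

26355c5c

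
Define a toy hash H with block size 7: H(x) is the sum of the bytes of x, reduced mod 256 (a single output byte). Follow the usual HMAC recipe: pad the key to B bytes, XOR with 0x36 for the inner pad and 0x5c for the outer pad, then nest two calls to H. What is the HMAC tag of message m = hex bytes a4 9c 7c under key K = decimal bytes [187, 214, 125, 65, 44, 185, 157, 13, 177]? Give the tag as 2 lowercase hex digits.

Key decimal bytes [187, 214, 125, 65, 44, 185, 157, 13, 177] = bb d6 7d 41 2c b9 9d 0d b1 is 9 bytes > B = 7, so hash it first: H(key) = 8f, then zero-pad to 7 bytes: K' = 8f 00 00 00 00 00 00.
K' ⊕ ipad = b9 36 36 36 36 36 36.  K' ⊕ opad = d3 5c 5c 5c 5c 5c 5c.
Inner input = (K'⊕ipad) ∥ m = b9 36 36 36 36 36 36 ∥ a4 9c 7c.
Inner hash: sum = 185+54+54+54+54+54+54+164+156+124 = 953; mod 256 = 185 → b9.
Outer input = (K'⊕opad) ∥ inner = d3 5c 5c 5c 5c 5c 5c ∥ b9.
Outer hash (tag): sum = 211+92+92+92+92+92+92+185 = 948; mod 256 = 180 → b4.

b4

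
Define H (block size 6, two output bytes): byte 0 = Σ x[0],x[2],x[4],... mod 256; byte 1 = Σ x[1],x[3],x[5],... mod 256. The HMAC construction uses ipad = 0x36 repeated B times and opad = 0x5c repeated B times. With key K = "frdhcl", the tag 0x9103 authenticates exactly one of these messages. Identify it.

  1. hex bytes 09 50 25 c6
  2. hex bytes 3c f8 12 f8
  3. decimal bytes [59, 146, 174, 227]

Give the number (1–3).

Key "frdhcl" = 66 72 64 68 63 6c is exactly B = 6 bytes: K' = 66 72 64 68 63 6c.
K' ⊕ ipad = 50 44 52 5e 55 5a; K' ⊕ opad = 3a 2e 38 34 3f 30.
m1: inner = H(50 44 52 5e 55 5a 09 50 25 c6) = 25 12; tag = H(3a 2e 38 34 3f 30 25 12) = d6a4
m2: inner = H(50 44 52 5e 55 5a 3c f8 12 f8) = 45 ec; tag = H(3a 2e 38 34 3f 30 45 ec) = f67e
m3: inner = H(50 44 52 5e 55 5a 3b 92 ae e3) = e0 71; tag = H(3a 2e 38 34 3f 30 e0 71) = 9103 ← matches

3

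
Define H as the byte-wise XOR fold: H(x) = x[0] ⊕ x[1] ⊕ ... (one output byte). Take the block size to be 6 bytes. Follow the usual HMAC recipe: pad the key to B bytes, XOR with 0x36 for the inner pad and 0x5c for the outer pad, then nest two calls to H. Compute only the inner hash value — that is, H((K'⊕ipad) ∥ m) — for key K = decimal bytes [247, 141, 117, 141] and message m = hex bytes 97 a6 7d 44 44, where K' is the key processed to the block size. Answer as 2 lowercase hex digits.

ce

Key decimal bytes [247, 141, 117, 141] = f7 8d 75 8d is 4 bytes ≤ B = 6; zero-pad to 6 bytes: K' = f7 8d 75 8d 00 00.
K' ⊕ ipad = c1 bb 43 bb 36 36.
Inner input = c1 bb 43 bb 36 36 ∥ 97 a6 7d 44 44.
Inner hash: XOR c1⊕bb⊕43⊕bb⊕36⊕36⊕97⊕a6⊕7d⊕44⊕44 = ce.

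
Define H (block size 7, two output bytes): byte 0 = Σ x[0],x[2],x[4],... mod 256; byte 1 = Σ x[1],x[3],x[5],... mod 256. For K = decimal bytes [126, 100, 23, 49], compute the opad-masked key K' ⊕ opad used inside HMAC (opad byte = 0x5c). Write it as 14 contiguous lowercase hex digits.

22384b6d5c5c5c

Key decimal bytes [126, 100, 23, 49] = 7e 64 17 31 is 4 bytes ≤ B = 7; zero-pad to 7 bytes: K' = 7e 64 17 31 00 00 00.
XOR each byte with 0x5c: 7e⊕5c=22, 64⊕5c=38, 17⊕5c=4b, 31⊕5c=6d, 00⊕5c=5c, 00⊕5c=5c, 00⊕5c=5c.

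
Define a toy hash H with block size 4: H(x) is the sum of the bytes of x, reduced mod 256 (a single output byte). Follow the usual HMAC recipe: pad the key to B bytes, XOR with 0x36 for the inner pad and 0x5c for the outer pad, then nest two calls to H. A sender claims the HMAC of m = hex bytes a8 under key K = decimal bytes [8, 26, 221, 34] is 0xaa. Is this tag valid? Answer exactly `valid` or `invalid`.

valid

Key decimal bytes [8, 26, 221, 34] = 08 1a dd 22 is exactly B = 4 bytes: K' = 08 1a dd 22.
K' ⊕ ipad = 3e 2c eb 14; K' ⊕ opad = 54 46 81 7e.
Inner hash: sum = 62+44+235+20+168 = 529; mod 256 = 17 → 11.
Outer hash (recomputed tag): sum = 84+70+129+126+17 = 426; mod 256 = 170 → aa.
Recomputed tag = aa; claimed = aa → match.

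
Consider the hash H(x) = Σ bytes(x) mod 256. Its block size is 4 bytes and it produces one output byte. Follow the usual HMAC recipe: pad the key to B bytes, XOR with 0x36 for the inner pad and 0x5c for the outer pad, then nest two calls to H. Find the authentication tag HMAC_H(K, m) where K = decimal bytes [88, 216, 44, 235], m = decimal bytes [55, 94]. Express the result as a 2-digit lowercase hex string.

97

Key decimal bytes [88, 216, 44, 235] = 58 d8 2c eb is exactly B = 4 bytes: K' = 58 d8 2c eb.
K' ⊕ ipad = 6e ee 1a dd.  K' ⊕ opad = 04 84 70 b7.
Inner input = (K'⊕ipad) ∥ m = 6e ee 1a dd ∥ 37 5e.
Inner hash: sum = 110+238+26+221+55+94 = 744; mod 256 = 232 → e8.
Outer input = (K'⊕opad) ∥ inner = 04 84 70 b7 ∥ e8.
Outer hash (tag): sum = 4+132+112+183+232 = 663; mod 256 = 151 → 97.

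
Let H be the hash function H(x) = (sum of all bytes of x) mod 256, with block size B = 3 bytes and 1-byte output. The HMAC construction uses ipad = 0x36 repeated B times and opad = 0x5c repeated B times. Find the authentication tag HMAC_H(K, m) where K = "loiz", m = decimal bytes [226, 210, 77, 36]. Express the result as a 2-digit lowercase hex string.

b3

Key "loiz" = 6c 6f 69 7a is 4 bytes > B = 3, so hash it first: H(key) = be, then zero-pad to 3 bytes: K' = be 00 00.
K' ⊕ ipad = 88 36 36.  K' ⊕ opad = e2 5c 5c.
Inner input = (K'⊕ipad) ∥ m = 88 36 36 ∥ e2 d2 4d 24.
Inner hash: sum = 136+54+54+226+210+77+36 = 793; mod 256 = 25 → 19.
Outer input = (K'⊕opad) ∥ inner = e2 5c 5c ∥ 19.
Outer hash (tag): sum = 226+92+92+25 = 435; mod 256 = 179 → b3.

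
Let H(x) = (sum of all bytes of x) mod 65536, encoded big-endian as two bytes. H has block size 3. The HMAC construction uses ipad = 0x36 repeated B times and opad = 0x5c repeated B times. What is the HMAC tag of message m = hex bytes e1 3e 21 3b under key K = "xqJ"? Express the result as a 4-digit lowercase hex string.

Key "xqJ" = 78 71 4a is exactly B = 3 bytes: K' = 78 71 4a.
K' ⊕ ipad = 4e 47 7c.  K' ⊕ opad = 24 2d 16.
Inner input = (K'⊕ipad) ∥ m = 4e 47 7c ∥ e1 3e 21 3b.
Inner hash: sum = 78+71+124+225+62+33+59 = 652 → 02 8c.
Outer input = (K'⊕opad) ∥ inner = 24 2d 16 ∥ 02 8c.
Outer hash (tag): sum = 36+45+22+2+140 = 245 → 00 f5.

00f5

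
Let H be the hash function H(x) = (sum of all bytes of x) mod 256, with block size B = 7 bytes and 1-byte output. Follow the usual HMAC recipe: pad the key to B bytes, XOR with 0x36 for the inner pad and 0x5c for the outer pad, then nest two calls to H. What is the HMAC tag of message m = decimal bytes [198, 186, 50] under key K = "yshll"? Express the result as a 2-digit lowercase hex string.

Key "yshll" = 79 73 68 6c 6c is 5 bytes ≤ B = 7; zero-pad to 7 bytes: K' = 79 73 68 6c 6c 00 00.
K' ⊕ ipad = 4f 45 5e 5a 5a 36 36.  K' ⊕ opad = 25 2f 34 30 30 5c 5c.
Inner input = (K'⊕ipad) ∥ m = 4f 45 5e 5a 5a 36 36 ∥ c6 ba 32.
Inner hash: sum = 79+69+94+90+90+54+54+198+186+50 = 964; mod 256 = 196 → c4.
Outer input = (K'⊕opad) ∥ inner = 25 2f 34 30 30 5c 5c ∥ c4.
Outer hash (tag): sum = 37+47+52+48+48+92+92+196 = 612; mod 256 = 100 → 64.

64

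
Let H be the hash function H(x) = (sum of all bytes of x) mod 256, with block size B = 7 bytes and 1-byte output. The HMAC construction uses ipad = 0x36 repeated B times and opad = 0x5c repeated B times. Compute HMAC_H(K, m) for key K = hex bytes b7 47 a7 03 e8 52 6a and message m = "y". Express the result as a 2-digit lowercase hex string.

Key hex bytes b7 47 a7 03 e8 52 6a is exactly B = 7 bytes: K' = b7 47 a7 03 e8 52 6a.
K' ⊕ ipad = 81 71 91 35 de 64 5c.  K' ⊕ opad = eb 1b fb 5f b4 0e 36.
Inner input = (K'⊕ipad) ∥ m = 81 71 91 35 de 64 5c ∥ 79.
Inner hash: sum = 129+113+145+53+222+100+92+121 = 975; mod 256 = 207 → cf.
Outer input = (K'⊕opad) ∥ inner = eb 1b fb 5f b4 0e 36 ∥ cf.
Outer hash (tag): sum = 235+27+251+95+180+14+54+207 = 1063; mod 256 = 39 → 27.

27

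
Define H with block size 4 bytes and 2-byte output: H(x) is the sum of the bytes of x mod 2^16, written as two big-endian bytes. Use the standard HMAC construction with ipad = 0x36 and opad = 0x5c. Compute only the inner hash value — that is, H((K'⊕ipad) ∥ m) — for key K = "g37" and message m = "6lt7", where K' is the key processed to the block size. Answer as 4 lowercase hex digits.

Key "g37" = 67 33 37 is 3 bytes ≤ B = 4; zero-pad to 4 bytes: K' = 67 33 37 00.
K' ⊕ ipad = 51 05 01 36.
Inner input = 51 05 01 36 ∥ 36 6c 74 37.
Inner hash: sum = 81+5+1+54+54+108+116+55 = 474 → 01 da.

01da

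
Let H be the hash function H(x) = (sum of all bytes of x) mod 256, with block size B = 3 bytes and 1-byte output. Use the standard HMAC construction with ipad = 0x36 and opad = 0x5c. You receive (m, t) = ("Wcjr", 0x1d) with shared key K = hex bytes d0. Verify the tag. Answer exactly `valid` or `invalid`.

invalid

Key hex bytes d0 is 1 byte ≤ B = 3; zero-pad to 3 bytes: K' = d0 00 00.
K' ⊕ ipad = e6 36 36; K' ⊕ opad = 8c 5c 5c.
Inner hash: sum = 230+54+54+87+99+106+114 = 744; mod 256 = 232 → e8.
Outer hash (recomputed tag): sum = 140+92+92+232 = 556; mod 256 = 44 → 2c.
Recomputed tag = 2c; claimed = 1d → mismatch.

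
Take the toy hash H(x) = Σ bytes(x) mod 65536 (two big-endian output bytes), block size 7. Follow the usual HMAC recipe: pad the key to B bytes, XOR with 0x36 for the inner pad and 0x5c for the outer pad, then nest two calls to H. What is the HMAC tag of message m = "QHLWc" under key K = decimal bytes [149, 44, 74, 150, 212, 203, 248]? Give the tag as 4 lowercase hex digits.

Key decimal bytes [149, 44, 74, 150, 212, 203, 248] = 95 2c 4a 96 d4 cb f8 is exactly B = 7 bytes: K' = 95 2c 4a 96 d4 cb f8.
K' ⊕ ipad = a3 1a 7c a0 e2 fd ce.  K' ⊕ opad = c9 70 16 ca 88 97 a4.
Inner input = (K'⊕ipad) ∥ m = a3 1a 7c a0 e2 fd ce ∥ 51 48 4c 57 63.
Inner hash: sum = 163+26+124+160+226+253+206+81+72+76+87+99 = 1573 → 06 25.
Outer input = (K'⊕opad) ∥ inner = c9 70 16 ca 88 97 a4 ∥ 06 25.
Outer hash (tag): sum = 201+112+22+202+136+151+164+6+37 = 1031 → 04 07.

0407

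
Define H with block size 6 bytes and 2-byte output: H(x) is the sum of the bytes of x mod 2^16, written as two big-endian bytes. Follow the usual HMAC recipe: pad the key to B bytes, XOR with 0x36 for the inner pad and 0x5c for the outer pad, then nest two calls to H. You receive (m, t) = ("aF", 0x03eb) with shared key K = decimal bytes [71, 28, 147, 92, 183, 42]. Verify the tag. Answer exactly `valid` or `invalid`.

invalid

Key decimal bytes [71, 28, 147, 92, 183, 42] = 47 1c 93 5c b7 2a is exactly B = 6 bytes: K' = 47 1c 93 5c b7 2a.
K' ⊕ ipad = 71 2a a5 6a 81 1c; K' ⊕ opad = 1b 40 cf 00 eb 76.
Inner hash: sum = 113+42+165+106+129+28+97+70 = 750 → 02 ee.
Outer hash (recomputed tag): sum = 27+64+207+0+235+118+2+238 = 891 → 03 7b.
Recomputed tag = 037b; claimed = 03eb → mismatch.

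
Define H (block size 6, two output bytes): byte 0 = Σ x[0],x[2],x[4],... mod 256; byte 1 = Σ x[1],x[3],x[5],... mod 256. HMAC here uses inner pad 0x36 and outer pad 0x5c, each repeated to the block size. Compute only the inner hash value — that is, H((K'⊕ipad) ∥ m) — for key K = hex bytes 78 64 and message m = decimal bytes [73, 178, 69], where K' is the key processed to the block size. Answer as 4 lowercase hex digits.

Key hex bytes 78 64 is 2 bytes ≤ B = 6; zero-pad to 6 bytes: K' = 78 64 00 00 00 00.
K' ⊕ ipad = 4e 52 36 36 36 36.
Inner input = 4e 52 36 36 36 36 ∥ 49 b2 45.
Inner hash: even-index sum = 328 mod 256 = 72; odd-index sum = 368 mod 256 = 112 → 48 70.

4870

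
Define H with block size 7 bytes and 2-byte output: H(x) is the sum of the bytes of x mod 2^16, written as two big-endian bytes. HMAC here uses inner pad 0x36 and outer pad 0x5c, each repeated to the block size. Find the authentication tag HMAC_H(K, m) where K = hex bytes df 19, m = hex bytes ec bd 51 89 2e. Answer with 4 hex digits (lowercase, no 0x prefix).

Key hex bytes df 19 is 2 bytes ≤ B = 7; zero-pad to 7 bytes: K' = df 19 00 00 00 00 00.
K' ⊕ ipad = e9 2f 36 36 36 36 36.  K' ⊕ opad = 83 45 5c 5c 5c 5c 5c.
Inner input = (K'⊕ipad) ∥ m = e9 2f 36 36 36 36 36 ∥ ec bd 51 89 2e.
Inner hash: sum = 233+47+54+54+54+54+54+236+189+81+137+46 = 1239 → 04 d7.
Outer input = (K'⊕opad) ∥ inner = 83 45 5c 5c 5c 5c 5c ∥ 04 d7.
Outer hash (tag): sum = 131+69+92+92+92+92+92+4+215 = 879 → 03 6f.

036f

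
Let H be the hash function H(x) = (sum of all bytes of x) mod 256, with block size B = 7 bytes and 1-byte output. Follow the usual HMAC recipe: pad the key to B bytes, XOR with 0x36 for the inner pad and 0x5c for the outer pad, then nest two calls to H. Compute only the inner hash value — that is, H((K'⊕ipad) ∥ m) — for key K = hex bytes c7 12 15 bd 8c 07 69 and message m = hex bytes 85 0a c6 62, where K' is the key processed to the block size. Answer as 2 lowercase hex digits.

Key hex bytes c7 12 15 bd 8c 07 69 is exactly B = 7 bytes: K' = c7 12 15 bd 8c 07 69.
K' ⊕ ipad = f1 24 23 8b ba 31 5f.
Inner input = f1 24 23 8b ba 31 5f ∥ 85 0a c6 62.
Inner hash: sum = 241+36+35+139+186+49+95+133+10+198+98 = 1220; mod 256 = 196 → c4.

c4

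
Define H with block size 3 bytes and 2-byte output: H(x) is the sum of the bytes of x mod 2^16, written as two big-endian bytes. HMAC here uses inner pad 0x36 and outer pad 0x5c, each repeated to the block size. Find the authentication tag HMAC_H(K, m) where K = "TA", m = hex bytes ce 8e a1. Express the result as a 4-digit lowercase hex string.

Key "TA" = 54 41 is 2 bytes ≤ B = 3; zero-pad to 3 bytes: K' = 54 41 00.
K' ⊕ ipad = 62 77 36.  K' ⊕ opad = 08 1d 5c.
Inner input = (K'⊕ipad) ∥ m = 62 77 36 ∥ ce 8e a1.
Inner hash: sum = 98+119+54+206+142+161 = 780 → 03 0c.
Outer input = (K'⊕opad) ∥ inner = 08 1d 5c ∥ 03 0c.
Outer hash (tag): sum = 8+29+92+3+12 = 144 → 00 90.

0090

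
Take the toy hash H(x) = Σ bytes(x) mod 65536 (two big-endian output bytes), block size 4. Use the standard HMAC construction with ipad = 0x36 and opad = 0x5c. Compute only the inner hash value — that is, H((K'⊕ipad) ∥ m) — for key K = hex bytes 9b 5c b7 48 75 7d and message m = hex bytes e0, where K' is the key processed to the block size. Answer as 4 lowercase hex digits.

025e

Key hex bytes 9b 5c b7 48 75 7d is 6 bytes > B = 4, so hash it first: H(key) = 02 e8, then zero-pad to 4 bytes: K' = 02 e8 00 00.
K' ⊕ ipad = 34 de 36 36.
Inner input = 34 de 36 36 ∥ e0.
Inner hash: sum = 52+222+54+54+224 = 606 → 02 5e.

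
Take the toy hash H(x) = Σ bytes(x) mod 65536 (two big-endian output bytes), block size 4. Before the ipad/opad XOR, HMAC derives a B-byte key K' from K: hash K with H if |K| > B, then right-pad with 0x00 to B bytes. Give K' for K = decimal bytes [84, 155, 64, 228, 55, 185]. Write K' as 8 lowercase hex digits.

03030000

|K| = 6 > B = 4, so first hash the key.
H(K): sum = 84+155+64+228+55+185 = 771 → 03 03.
Zero-pad H(K) = 03 03 to 4 bytes: K' = 03 03 00 00.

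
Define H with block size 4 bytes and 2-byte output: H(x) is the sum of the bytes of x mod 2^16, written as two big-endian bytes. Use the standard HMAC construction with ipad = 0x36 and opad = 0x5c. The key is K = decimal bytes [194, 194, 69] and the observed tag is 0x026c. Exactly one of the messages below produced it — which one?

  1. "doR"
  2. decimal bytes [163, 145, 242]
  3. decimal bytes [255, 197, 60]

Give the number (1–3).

2

Key decimal bytes [194, 194, 69] = c2 c2 45 is 3 bytes ≤ B = 4; zero-pad to 4 bytes: K' = c2 c2 45 00.
K' ⊕ ipad = f4 f4 73 36; K' ⊕ opad = 9e 9e 19 5c.
m1: inner = H(f4 f4 73 36 64 6f 52) = 03 b6; tag = H(9e 9e 19 5c 03 b6) = 026a
m2: inner = H(f4 f4 73 36 a3 91 f2) = 04 b7; tag = H(9e 9e 19 5c 04 b7) = 026c ← matches
m3: inner = H(f4 f4 73 36 ff c5 3c) = 04 91; tag = H(9e 9e 19 5c 04 91) = 0246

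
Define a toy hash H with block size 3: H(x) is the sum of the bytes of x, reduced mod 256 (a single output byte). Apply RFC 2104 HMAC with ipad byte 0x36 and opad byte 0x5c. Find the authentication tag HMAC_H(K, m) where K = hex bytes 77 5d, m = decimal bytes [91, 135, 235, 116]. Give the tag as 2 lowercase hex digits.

ab

Key hex bytes 77 5d is 2 bytes ≤ B = 3; zero-pad to 3 bytes: K' = 77 5d 00.
K' ⊕ ipad = 41 6b 36.  K' ⊕ opad = 2b 01 5c.
Inner input = (K'⊕ipad) ∥ m = 41 6b 36 ∥ 5b 87 eb 74.
Inner hash: sum = 65+107+54+91+135+235+116 = 803; mod 256 = 35 → 23.
Outer input = (K'⊕opad) ∥ inner = 2b 01 5c ∥ 23.
Outer hash (tag): sum = 43+1+92+35 = 171 → ab.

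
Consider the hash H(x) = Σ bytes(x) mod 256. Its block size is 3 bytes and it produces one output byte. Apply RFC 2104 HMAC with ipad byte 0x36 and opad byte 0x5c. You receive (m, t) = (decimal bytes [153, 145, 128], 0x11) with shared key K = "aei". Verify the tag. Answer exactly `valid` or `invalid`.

Key "aei" = 61 65 69 is exactly B = 3 bytes: K' = 61 65 69.
K' ⊕ ipad = 57 53 5f; K' ⊕ opad = 3d 39 35.
Inner hash: sum = 87+83+95+153+145+128 = 691; mod 256 = 179 → b3.
Outer hash (recomputed tag): sum = 61+57+53+179 = 350; mod 256 = 94 → 5e.
Recomputed tag = 5e; claimed = 11 → mismatch.

invalid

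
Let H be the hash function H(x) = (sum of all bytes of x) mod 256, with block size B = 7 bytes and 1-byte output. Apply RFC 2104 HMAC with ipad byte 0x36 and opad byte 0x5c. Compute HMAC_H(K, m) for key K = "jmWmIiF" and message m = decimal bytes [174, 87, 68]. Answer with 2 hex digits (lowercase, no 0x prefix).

Key "jmWmIiF" = 6a 6d 57 6d 49 69 46 is exactly B = 7 bytes: K' = 6a 6d 57 6d 49 69 46.
K' ⊕ ipad = 5c 5b 61 5b 7f 5f 70.  K' ⊕ opad = 36 31 0b 31 15 35 1a.
Inner input = (K'⊕ipad) ∥ m = 5c 5b 61 5b 7f 5f 70 ∥ ae 57 44.
Inner hash: sum = 92+91+97+91+127+95+112+174+87+68 = 1034; mod 256 = 10 → 0a.
Outer input = (K'⊕opad) ∥ inner = 36 31 0b 31 15 35 1a ∥ 0a.
Outer hash (tag): sum = 54+49+11+49+21+53+26+10 = 273; mod 256 = 17 → 11.

11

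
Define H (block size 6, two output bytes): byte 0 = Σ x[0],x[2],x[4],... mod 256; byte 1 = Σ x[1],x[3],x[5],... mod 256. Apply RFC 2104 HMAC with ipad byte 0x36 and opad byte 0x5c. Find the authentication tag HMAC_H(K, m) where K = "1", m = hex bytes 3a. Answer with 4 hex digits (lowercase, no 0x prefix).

d2b6

Key "1" = 31 is 1 byte ≤ B = 6; zero-pad to 6 bytes: K' = 31 00 00 00 00 00.
K' ⊕ ipad = 07 36 36 36 36 36.  K' ⊕ opad = 6d 5c 5c 5c 5c 5c.
Inner input = (K'⊕ipad) ∥ m = 07 36 36 36 36 36 ∥ 3a.
Inner hash: even-index sum = 173 mod 256 = 173; odd-index sum = 162 mod 256 = 162 → ad a2.
Outer input = (K'⊕opad) ∥ inner = 6d 5c 5c 5c 5c 5c ∥ ad a2.
Outer hash (tag): even-index sum = 466 mod 256 = 210; odd-index sum = 438 mod 256 = 182 → d2 b6.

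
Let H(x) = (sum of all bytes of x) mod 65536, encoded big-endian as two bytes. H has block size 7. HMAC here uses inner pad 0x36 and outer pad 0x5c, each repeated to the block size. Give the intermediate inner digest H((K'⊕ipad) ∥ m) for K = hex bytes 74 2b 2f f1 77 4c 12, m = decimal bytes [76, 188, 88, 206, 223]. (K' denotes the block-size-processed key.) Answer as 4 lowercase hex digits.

Key hex bytes 74 2b 2f f1 77 4c 12 is exactly B = 7 bytes: K' = 74 2b 2f f1 77 4c 12.
K' ⊕ ipad = 42 1d 19 c7 41 7a 24.
Inner input = 42 1d 19 c7 41 7a 24 ∥ 4c bc 58 ce df.
Inner hash: sum = 66+29+25+199+65+122+36+76+188+88+206+223 = 1323 → 05 2b.

052b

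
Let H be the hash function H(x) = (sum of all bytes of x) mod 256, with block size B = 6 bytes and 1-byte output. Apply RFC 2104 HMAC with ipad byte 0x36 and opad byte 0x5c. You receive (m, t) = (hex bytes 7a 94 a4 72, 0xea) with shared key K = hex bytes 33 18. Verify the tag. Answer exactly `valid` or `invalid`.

Key hex bytes 33 18 is 2 bytes ≤ B = 6; zero-pad to 6 bytes: K' = 33 18 00 00 00 00.
K' ⊕ ipad = 05 2e 36 36 36 36; K' ⊕ opad = 6f 44 5c 5c 5c 5c.
Inner hash: sum = 5+46+54+54+54+54+122+148+164+114 = 815; mod 256 = 47 → 2f.
Outer hash (recomputed tag): sum = 111+68+92+92+92+92+47 = 594; mod 256 = 82 → 52.
Recomputed tag = 52; claimed = ea → mismatch.

invalid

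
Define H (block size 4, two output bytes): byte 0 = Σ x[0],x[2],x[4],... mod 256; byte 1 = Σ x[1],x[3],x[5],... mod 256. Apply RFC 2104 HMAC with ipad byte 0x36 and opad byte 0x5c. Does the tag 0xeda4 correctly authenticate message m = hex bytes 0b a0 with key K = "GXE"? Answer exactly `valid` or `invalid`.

invalid

Key "GXE" = 47 58 45 is 3 bytes ≤ B = 4; zero-pad to 4 bytes: K' = 47 58 45 00.
K' ⊕ ipad = 71 6e 73 36; K' ⊕ opad = 1b 04 19 5c.
Inner hash: even-index sum = 239 mod 256 = 239; odd-index sum = 324 mod 256 = 68 → ef 44.
Outer hash (recomputed tag): even-index sum = 291 mod 256 = 35; odd-index sum = 164 mod 256 = 164 → 23 a4.
Recomputed tag = 23a4; claimed = eda4 → mismatch.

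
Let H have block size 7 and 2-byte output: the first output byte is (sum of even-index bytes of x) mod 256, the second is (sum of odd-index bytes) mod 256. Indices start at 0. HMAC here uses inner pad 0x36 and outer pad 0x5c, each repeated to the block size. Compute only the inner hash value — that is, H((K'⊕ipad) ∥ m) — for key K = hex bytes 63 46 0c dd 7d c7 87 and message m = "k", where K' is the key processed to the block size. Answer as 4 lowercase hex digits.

Key hex bytes 63 46 0c dd 7d c7 87 is exactly B = 7 bytes: K' = 63 46 0c dd 7d c7 87.
K' ⊕ ipad = 55 70 3a eb 4b f1 b1.
Inner input = 55 70 3a eb 4b f1 b1 ∥ 6b.
Inner hash: even-index sum = 395 mod 256 = 139; odd-index sum = 695 mod 256 = 183 → 8b b7.

8bb7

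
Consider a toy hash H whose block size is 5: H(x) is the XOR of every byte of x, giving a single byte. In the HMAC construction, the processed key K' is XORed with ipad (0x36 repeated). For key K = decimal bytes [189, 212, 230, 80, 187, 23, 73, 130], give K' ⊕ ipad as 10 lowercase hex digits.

8e36363636

Key decimal bytes [189, 212, 230, 80, 187, 23, 73, 130] = bd d4 e6 50 bb 17 49 82 is 8 bytes > B = 5, so hash it first: H(key) = b8, then zero-pad to 5 bytes: K' = b8 00 00 00 00.
XOR each byte with 0x36: b8⊕36=8e, 00⊕36=36, 00⊕36=36, 00⊕36=36, 00⊕36=36.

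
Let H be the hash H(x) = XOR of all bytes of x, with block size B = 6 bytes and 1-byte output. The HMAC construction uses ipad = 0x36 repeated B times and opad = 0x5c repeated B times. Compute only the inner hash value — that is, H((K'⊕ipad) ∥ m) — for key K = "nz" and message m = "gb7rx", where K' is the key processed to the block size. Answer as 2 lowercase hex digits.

2c

Key "nz" = 6e 7a is 2 bytes ≤ B = 6; zero-pad to 6 bytes: K' = 6e 7a 00 00 00 00.
K' ⊕ ipad = 58 4c 36 36 36 36.
Inner input = 58 4c 36 36 36 36 ∥ 67 62 37 72 78.
Inner hash: XOR 58⊕4c⊕36⊕36⊕36⊕36⊕67⊕62⊕37⊕72⊕78 = 2c.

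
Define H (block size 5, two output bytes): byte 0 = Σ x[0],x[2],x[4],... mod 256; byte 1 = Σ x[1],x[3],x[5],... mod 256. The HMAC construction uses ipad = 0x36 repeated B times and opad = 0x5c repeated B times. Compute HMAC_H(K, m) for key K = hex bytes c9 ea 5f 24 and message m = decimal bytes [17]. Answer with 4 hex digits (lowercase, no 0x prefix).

f3cc

Key hex bytes c9 ea 5f 24 is 4 bytes ≤ B = 5; zero-pad to 5 bytes: K' = c9 ea 5f 24 00.
K' ⊕ ipad = ff dc 69 12 36.  K' ⊕ opad = 95 b6 03 78 5c.
Inner input = (K'⊕ipad) ∥ m = ff dc 69 12 36 ∥ 11.
Inner hash: even-index sum = 414 mod 256 = 158; odd-index sum = 255 mod 256 = 255 → 9e ff.
Outer input = (K'⊕opad) ∥ inner = 95 b6 03 78 5c ∥ 9e ff.
Outer hash (tag): even-index sum = 499 mod 256 = 243; odd-index sum = 460 mod 256 = 204 → f3 cc.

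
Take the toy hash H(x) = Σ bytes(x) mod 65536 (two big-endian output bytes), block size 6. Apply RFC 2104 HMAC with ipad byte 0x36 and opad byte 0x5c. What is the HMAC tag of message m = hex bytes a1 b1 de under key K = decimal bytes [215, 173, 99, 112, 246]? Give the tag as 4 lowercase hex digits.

Key decimal bytes [215, 173, 99, 112, 246] = d7 ad 63 70 f6 is 5 bytes ≤ B = 6; zero-pad to 6 bytes: K' = d7 ad 63 70 f6 00.
K' ⊕ ipad = e1 9b 55 46 c0 36.  K' ⊕ opad = 8b f1 3f 2c aa 5c.
Inner input = (K'⊕ipad) ∥ m = e1 9b 55 46 c0 36 ∥ a1 b1 de.
Inner hash: sum = 225+155+85+70+192+54+161+177+222 = 1341 → 05 3d.
Outer input = (K'⊕opad) ∥ inner = 8b f1 3f 2c aa 5c ∥ 05 3d.
Outer hash (tag): sum = 139+241+63+44+170+92+5+61 = 815 → 03 2f.

032f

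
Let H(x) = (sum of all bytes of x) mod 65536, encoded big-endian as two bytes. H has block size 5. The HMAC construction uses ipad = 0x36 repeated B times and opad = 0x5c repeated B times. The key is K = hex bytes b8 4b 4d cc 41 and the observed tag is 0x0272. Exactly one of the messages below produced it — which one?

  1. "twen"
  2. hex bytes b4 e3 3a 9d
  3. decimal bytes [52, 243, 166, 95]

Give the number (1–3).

1

Key hex bytes b8 4b 4d cc 41 is exactly B = 5 bytes: K' = b8 4b 4d cc 41.
K' ⊕ ipad = 8e 7d 7b fa 77; K' ⊕ opad = e4 17 11 90 1d.
m1: inner = H(8e 7d 7b fa 77 74 77 65 6e) = 04 b5; tag = H(e4 17 11 90 1d 04 b5) = 0272 ← matches
m2: inner = H(8e 7d 7b fa 77 b4 e3 3a 9d) = 05 65; tag = H(e4 17 11 90 1d 05 65) = 0223
m3: inner = H(8e 7d 7b fa 77 34 f3 a6 5f) = 05 23; tag = H(e4 17 11 90 1d 05 23) = 01e1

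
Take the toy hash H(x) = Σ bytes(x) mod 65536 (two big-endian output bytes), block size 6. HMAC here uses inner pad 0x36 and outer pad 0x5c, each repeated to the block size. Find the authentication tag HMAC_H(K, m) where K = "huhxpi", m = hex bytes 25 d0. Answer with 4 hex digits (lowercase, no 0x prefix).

Key "huhxpi" = 68 75 68 78 70 69 is exactly B = 6 bytes: K' = 68 75 68 78 70 69.
K' ⊕ ipad = 5e 43 5e 4e 46 5f.  K' ⊕ opad = 34 29 34 24 2c 35.
Inner input = (K'⊕ipad) ∥ m = 5e 43 5e 4e 46 5f ∥ 25 d0.
Inner hash: sum = 94+67+94+78+70+95+37+208 = 743 → 02 e7.
Outer input = (K'⊕opad) ∥ inner = 34 29 34 24 2c 35 ∥ 02 e7.
Outer hash (tag): sum = 52+41+52+36+44+53+2+231 = 511 → 01 ff.

01ff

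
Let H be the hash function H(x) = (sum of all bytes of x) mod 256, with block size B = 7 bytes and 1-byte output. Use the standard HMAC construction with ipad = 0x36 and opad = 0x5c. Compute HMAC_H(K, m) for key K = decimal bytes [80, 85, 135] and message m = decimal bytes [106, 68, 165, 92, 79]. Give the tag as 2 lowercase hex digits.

Key decimal bytes [80, 85, 135] = 50 55 87 is 3 bytes ≤ B = 7; zero-pad to 7 bytes: K' = 50 55 87 00 00 00 00.
K' ⊕ ipad = 66 63 b1 36 36 36 36.  K' ⊕ opad = 0c 09 db 5c 5c 5c 5c.
Inner input = (K'⊕ipad) ∥ m = 66 63 b1 36 36 36 36 ∥ 6a 44 a5 5c 4f.
Inner hash: sum = 102+99+177+54+54+54+54+106+68+165+92+79 = 1104; mod 256 = 80 → 50.
Outer input = (K'⊕opad) ∥ inner = 0c 09 db 5c 5c 5c 5c ∥ 50.
Outer hash (tag): sum = 12+9+219+92+92+92+92+80 = 688; mod 256 = 176 → b0.

b0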